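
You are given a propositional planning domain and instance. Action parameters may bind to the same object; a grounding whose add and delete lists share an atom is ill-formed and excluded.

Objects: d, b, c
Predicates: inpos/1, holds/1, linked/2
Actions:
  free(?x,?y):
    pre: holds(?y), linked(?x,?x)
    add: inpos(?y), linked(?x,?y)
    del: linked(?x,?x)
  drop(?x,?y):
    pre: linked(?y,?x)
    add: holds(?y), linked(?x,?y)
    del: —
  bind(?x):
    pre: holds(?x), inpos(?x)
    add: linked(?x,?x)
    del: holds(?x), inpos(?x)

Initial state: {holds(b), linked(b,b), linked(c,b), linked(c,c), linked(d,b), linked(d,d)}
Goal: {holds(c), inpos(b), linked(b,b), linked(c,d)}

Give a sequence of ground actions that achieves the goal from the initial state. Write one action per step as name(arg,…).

1. free(d,b)  →  {holds(b), inpos(b), linked(b,b), linked(c,b), linked(c,c), linked(d,b)}
2. drop(b,d)  →  {holds(b), holds(d), inpos(b), linked(b,b), linked(b,d), linked(c,b), linked(c,c), linked(d,b)}
3. free(c,d)  →  {holds(b), holds(d), inpos(b), inpos(d), linked(b,b), linked(b,d), linked(c,b), linked(c,d), linked(d,b)}
4. drop(d,c)  →  {holds(b), holds(c), holds(d), inpos(b), inpos(d), linked(b,b), linked(b,d), linked(c,b), linked(c,d), linked(d,b), linked(d,c)}

free(d,b); drop(b,d); free(c,d); drop(d,c)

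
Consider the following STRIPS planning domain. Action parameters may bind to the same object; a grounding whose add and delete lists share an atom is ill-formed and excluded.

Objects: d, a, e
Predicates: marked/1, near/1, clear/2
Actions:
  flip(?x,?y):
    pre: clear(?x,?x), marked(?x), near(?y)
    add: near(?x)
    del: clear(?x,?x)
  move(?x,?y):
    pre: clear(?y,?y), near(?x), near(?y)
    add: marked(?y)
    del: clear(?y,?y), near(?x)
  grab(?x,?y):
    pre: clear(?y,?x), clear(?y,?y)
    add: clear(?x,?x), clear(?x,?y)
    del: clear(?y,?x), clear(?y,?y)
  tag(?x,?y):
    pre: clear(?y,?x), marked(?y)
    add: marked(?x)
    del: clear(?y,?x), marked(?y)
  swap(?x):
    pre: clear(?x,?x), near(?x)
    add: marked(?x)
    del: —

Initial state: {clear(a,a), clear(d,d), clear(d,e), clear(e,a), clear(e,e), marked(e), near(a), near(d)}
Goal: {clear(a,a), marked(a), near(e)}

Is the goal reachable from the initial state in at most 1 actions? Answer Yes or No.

1. flip(e,d)  →  {clear(a,a), clear(d,d), clear(d,e), clear(e,a), marked(e), near(a), near(d), near(e)}
2. tag(a,e)  →  {clear(a,a), clear(d,d), clear(d,e), marked(a), near(a), near(d), near(e)}
optimal plan length = 2; 2 > 1

No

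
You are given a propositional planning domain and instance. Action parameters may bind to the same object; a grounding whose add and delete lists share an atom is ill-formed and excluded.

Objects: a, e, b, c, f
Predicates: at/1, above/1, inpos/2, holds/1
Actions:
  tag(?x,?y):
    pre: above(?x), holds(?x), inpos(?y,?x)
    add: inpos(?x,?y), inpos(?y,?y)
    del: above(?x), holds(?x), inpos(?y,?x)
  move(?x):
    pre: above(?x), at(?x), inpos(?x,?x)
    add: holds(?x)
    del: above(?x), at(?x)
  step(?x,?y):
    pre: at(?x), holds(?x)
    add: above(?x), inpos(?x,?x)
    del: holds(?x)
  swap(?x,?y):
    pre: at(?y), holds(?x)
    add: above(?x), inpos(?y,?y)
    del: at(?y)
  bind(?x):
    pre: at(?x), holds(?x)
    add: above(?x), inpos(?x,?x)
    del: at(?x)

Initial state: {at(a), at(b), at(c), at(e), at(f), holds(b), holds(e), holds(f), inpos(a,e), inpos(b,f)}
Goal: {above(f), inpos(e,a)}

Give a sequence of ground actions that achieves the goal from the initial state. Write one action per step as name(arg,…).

step(f,a); swap(e,a); tag(e,a)

1. step(f,a)  →  {above(f), at(a), at(b), at(c), at(e), at(f), holds(b), holds(e), inpos(a,e), inpos(b,f), inpos(f,f)}
2. swap(e,a)  →  {above(e), above(f), at(b), at(c), at(e), at(f), holds(b), holds(e), inpos(a,a), inpos(a,e), inpos(b,f), inpos(f,f)}
3. tag(e,a)  →  {above(f), at(b), at(c), at(e), at(f), holds(b), inpos(a,a), inpos(b,f), inpos(e,a), inpos(f,f)}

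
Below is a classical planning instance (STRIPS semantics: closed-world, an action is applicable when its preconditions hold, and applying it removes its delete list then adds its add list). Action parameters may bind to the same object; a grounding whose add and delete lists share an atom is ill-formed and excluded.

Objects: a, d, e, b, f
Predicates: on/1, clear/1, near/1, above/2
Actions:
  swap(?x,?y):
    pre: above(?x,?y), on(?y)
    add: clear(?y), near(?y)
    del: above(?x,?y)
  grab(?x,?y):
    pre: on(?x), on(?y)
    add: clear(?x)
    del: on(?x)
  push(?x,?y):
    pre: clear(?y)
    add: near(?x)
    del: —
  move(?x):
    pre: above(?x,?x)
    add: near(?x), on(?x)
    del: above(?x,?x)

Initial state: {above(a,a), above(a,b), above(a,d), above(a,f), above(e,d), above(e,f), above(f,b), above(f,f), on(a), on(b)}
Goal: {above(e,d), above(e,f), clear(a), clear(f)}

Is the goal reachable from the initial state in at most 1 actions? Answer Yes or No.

1. swap(a,a)  →  {above(a,b), above(a,d), above(a,f), above(e,d), above(e,f), above(f,b), above(f,f), clear(a), near(a), on(a), on(b)}
2. move(f)  →  {above(a,b), above(a,d), above(a,f), above(e,d), above(e,f), above(f,b), clear(a), near(a), near(f), on(a), on(b), on(f)}
3. swap(a,f)  →  {above(a,b), above(a,d), above(e,d), above(e,f), above(f,b), clear(a), clear(f), near(a), near(f), on(a), on(b), on(f)}
optimal plan length = 3; 3 > 1

No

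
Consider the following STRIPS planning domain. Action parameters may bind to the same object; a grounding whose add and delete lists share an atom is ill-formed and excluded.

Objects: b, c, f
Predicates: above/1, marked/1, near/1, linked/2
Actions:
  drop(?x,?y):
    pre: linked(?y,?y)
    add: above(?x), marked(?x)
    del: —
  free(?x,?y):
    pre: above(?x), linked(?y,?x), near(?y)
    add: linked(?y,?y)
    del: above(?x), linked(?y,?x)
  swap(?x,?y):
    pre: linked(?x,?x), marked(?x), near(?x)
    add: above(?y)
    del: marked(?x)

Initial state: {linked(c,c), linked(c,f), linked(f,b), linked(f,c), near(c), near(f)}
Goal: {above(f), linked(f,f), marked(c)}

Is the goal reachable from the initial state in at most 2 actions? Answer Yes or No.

1. drop(c,c)  →  {above(c), linked(c,c), linked(c,f), linked(f,b), linked(f,c), marked(c), near(c), near(f)}
2. drop(f,c)  →  {above(c), above(f), linked(c,c), linked(c,f), linked(f,b), linked(f,c), marked(c), marked(f), near(c), near(f)}
3. free(c,f)  →  {above(f), linked(c,c), linked(c,f), linked(f,b), linked(f,f), marked(c), marked(f), near(c), near(f)}
optimal plan length = 3; 3 > 2

No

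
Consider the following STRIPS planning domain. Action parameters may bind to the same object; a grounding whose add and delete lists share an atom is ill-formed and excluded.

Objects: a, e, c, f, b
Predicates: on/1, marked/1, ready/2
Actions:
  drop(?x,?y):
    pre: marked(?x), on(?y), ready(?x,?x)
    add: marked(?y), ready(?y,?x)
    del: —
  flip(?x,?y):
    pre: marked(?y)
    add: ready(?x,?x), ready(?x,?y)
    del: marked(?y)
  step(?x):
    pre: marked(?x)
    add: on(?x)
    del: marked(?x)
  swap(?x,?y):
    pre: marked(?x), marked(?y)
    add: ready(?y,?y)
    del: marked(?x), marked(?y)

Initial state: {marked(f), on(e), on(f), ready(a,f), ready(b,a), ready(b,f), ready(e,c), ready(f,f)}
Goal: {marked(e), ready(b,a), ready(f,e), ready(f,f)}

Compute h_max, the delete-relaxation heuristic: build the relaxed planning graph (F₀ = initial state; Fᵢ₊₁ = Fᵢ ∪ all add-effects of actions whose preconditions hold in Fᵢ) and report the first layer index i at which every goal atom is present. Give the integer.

F0 = init (8 atoms)
F1 = F0 ∪ {marked(e), ready(a,a), ready(b,b), ready(c,c), ready(c,f), ready(e,e), ready(e,f)}  (15 atoms)
F2 = F1 ∪ {ready(a,e), ready(b,e), ready(c,e), ready(f,e)}  (19 atoms)
goal ⊆ F2  ⇒  h_max = 2

2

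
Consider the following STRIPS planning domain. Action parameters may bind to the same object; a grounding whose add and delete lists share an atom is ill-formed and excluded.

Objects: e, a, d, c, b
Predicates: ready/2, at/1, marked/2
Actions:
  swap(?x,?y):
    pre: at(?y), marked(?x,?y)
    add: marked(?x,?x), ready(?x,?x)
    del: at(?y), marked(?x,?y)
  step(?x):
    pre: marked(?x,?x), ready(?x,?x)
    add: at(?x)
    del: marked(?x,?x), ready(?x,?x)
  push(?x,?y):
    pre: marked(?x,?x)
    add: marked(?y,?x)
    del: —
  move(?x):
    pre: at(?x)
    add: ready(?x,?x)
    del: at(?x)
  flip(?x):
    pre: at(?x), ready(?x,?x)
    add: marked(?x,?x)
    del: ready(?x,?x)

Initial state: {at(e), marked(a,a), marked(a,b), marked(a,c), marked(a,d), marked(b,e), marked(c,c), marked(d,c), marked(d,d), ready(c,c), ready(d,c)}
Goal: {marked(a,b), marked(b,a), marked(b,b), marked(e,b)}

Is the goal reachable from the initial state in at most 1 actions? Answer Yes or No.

1. swap(b,e)  →  {marked(a,a), marked(a,b), marked(a,c), marked(a,d), marked(b,b), marked(c,c), marked(d,c), marked(d,d), ready(b,b), ready(c,c), ready(d,c)}
2. push(a,b)  →  {marked(a,a), marked(a,b), marked(a,c), marked(a,d), marked(b,a), marked(b,b), marked(c,c), marked(d,c), marked(d,d), ready(b,b), ready(c,c), ready(d,c)}
3. push(b,e)  →  {marked(a,a), marked(a,b), marked(a,c), marked(a,d), marked(b,a), marked(b,b), marked(c,c), marked(d,c), marked(d,d), marked(e,b), ready(b,b), ready(c,c), ready(d,c)}
optimal plan length = 3; 3 > 1

No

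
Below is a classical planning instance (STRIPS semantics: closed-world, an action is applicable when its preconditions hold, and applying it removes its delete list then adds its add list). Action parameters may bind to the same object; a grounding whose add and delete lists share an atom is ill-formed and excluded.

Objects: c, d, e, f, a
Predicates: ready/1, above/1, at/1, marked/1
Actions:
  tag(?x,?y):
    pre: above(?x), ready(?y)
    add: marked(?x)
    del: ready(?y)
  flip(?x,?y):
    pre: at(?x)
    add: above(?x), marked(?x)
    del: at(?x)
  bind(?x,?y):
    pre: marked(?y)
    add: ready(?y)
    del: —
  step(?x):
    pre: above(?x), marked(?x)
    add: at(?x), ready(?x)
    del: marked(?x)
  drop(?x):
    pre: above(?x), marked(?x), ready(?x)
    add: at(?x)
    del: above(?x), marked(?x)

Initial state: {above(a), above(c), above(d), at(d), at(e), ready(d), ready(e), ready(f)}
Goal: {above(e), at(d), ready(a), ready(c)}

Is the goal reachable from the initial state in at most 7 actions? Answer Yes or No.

1. tag(c,d)  →  {above(a), above(c), above(d), at(d), at(e), marked(c), ready(e), ready(f)}
2. tag(a,e)  →  {above(a), above(c), above(d), at(d), at(e), marked(a), marked(c), ready(f)}
3. flip(e,c)  →  {above(a), above(c), above(d), above(e), at(d), marked(a), marked(c), marked(e), ready(f)}
4. bind(c,c)  →  {above(a), above(c), above(d), above(e), at(d), marked(a), marked(c), marked(e), ready(c), ready(f)}
5. bind(c,a)  →  {above(a), above(c), above(d), above(e), at(d), marked(a), marked(c), marked(e), ready(a), ready(c), ready(f)}
optimal plan length = 5; 5 ≤ 7

Yes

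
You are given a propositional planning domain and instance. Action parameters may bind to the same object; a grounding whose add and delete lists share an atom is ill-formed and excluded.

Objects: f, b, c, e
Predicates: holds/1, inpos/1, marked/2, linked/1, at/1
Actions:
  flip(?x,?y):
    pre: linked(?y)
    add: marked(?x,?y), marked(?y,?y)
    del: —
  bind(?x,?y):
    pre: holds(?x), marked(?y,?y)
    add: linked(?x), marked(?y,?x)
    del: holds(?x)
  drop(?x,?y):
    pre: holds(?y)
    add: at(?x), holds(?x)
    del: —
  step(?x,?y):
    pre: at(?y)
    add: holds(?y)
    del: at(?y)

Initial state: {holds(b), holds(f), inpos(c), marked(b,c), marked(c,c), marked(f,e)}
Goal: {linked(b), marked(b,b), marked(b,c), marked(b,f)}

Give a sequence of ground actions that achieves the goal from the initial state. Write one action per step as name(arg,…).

1. bind(b,c)  →  {holds(f), inpos(c), linked(b), marked(b,c), marked(c,b), marked(c,c), marked(f,e)}
2. flip(f,b)  →  {holds(f), inpos(c), linked(b), marked(b,b), marked(b,c), marked(c,b), marked(c,c), marked(f,b), marked(f,e)}
3. bind(f,b)  →  {inpos(c), linked(b), linked(f), marked(b,b), marked(b,c), marked(b,f), marked(c,b), marked(c,c), marked(f,b), marked(f,e)}

bind(b,c); flip(f,b); bind(f,b)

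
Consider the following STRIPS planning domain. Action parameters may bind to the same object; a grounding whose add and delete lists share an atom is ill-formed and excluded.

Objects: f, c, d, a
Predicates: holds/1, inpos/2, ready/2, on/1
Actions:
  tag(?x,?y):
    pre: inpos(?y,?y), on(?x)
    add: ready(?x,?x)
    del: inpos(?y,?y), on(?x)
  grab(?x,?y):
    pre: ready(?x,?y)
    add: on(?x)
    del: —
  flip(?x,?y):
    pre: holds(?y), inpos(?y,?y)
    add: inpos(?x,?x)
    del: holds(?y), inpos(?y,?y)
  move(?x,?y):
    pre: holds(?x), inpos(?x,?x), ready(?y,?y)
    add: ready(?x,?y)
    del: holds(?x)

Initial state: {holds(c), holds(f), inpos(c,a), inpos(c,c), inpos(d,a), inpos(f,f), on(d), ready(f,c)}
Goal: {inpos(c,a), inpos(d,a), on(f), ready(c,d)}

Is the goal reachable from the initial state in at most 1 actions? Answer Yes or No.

1. tag(d,f)  →  {holds(c), holds(f), inpos(c,a), inpos(c,c), inpos(d,a), ready(d,d), ready(f,c)}
2. grab(f,c)  →  {holds(c), holds(f), inpos(c,a), inpos(c,c), inpos(d,a), on(f), ready(d,d), ready(f,c)}
3. move(c,d)  →  {holds(f), inpos(c,a), inpos(c,c), inpos(d,a), on(f), ready(c,d), ready(d,d), ready(f,c)}
optimal plan length = 3; 3 > 1

No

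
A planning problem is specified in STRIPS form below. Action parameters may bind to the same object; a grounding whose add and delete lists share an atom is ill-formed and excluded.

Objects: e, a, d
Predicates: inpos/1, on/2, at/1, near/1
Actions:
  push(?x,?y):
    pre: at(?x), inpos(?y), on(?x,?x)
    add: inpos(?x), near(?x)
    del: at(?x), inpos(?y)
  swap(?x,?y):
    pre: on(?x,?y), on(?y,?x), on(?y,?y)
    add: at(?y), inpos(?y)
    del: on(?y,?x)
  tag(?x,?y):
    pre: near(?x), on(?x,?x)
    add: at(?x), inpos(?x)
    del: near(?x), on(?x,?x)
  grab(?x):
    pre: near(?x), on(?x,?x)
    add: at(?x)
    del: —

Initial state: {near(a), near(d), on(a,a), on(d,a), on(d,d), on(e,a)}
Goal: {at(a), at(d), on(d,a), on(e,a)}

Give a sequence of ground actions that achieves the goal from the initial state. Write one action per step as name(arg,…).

1. swap(a,a)  →  {at(a), inpos(a), near(a), near(d), on(d,a), on(d,d), on(e,a)}
2. swap(d,d)  →  {at(a), at(d), inpos(a), inpos(d), near(a), near(d), on(d,a), on(e,a)}

swap(a,a); swap(d,d)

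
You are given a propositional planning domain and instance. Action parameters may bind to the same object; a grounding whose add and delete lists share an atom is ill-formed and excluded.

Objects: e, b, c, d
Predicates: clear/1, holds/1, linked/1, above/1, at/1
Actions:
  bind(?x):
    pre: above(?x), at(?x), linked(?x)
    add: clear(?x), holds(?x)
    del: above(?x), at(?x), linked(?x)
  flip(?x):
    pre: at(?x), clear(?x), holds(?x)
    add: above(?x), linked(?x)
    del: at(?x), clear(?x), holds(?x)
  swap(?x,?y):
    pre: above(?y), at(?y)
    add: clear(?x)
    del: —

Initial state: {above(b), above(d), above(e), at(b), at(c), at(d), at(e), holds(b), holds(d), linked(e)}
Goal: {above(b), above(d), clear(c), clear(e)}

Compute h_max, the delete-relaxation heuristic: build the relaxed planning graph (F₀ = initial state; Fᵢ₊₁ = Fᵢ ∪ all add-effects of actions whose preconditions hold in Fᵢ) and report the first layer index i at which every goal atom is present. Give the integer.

F0 = init (10 atoms)
F1 = F0 ∪ {clear(b), clear(c), clear(d), clear(e), holds(e)}  (15 atoms)
goal ⊆ F1  ⇒  h_max = 1

1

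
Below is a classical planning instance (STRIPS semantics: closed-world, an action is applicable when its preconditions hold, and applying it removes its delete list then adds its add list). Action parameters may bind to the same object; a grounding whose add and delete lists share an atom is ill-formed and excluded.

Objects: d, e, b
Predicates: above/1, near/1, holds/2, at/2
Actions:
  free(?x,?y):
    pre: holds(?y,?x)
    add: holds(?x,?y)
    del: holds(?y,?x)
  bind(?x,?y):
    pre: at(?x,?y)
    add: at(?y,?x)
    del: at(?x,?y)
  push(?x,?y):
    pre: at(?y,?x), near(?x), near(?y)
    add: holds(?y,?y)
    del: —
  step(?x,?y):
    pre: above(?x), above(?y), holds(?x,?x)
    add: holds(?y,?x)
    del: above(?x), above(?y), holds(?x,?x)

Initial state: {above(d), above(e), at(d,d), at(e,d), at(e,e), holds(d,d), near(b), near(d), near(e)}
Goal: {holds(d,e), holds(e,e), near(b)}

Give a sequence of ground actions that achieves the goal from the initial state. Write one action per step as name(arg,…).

push(d,e); step(d,e); free(d,e)

1. push(d,e)  →  {above(d), above(e), at(d,d), at(e,d), at(e,e), holds(d,d), holds(e,e), near(b), near(d), near(e)}
2. step(d,e)  →  {at(d,d), at(e,d), at(e,e), holds(e,d), holds(e,e), near(b), near(d), near(e)}
3. free(d,e)  →  {at(d,d), at(e,d), at(e,e), holds(d,e), holds(e,e), near(b), near(d), near(e)}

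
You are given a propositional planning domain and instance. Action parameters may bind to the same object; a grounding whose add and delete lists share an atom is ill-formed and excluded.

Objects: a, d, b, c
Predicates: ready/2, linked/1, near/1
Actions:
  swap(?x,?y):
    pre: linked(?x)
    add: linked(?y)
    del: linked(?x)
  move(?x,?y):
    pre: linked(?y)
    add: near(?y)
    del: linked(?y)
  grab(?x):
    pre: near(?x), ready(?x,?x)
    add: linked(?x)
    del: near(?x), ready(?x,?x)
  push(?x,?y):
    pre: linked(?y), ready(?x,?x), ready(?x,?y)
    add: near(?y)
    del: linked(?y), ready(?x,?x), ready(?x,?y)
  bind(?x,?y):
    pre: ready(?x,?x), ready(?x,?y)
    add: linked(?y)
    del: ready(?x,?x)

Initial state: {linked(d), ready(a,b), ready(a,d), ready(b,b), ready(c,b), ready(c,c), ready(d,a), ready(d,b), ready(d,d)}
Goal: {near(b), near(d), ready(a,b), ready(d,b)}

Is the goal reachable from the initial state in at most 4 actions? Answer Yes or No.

Yes

1. move(a,d)  →  {near(d), ready(a,b), ready(a,d), ready(b,b), ready(c,b), ready(c,c), ready(d,a), ready(d,b), ready(d,d)}
2. bind(d,b)  →  {linked(b), near(d), ready(a,b), ready(a,d), ready(b,b), ready(c,b), ready(c,c), ready(d,a), ready(d,b)}
3. move(a,b)  →  {near(b), near(d), ready(a,b), ready(a,d), ready(b,b), ready(c,b), ready(c,c), ready(d,a), ready(d,b)}
optimal plan length = 3; 3 ≤ 4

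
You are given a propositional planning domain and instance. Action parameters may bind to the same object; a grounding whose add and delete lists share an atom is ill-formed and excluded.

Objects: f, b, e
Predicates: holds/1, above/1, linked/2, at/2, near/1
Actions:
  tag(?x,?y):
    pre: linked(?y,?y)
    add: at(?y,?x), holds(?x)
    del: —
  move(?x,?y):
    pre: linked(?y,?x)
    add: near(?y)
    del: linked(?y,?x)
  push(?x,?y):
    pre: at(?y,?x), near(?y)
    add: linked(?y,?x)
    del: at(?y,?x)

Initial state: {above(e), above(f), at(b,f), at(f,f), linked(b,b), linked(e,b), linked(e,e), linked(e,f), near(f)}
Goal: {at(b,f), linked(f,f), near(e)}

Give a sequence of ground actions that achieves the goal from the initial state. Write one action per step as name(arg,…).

1. move(f,e)  →  {above(e), above(f), at(b,f), at(f,f), linked(b,b), linked(e,b), linked(e,e), near(e), near(f)}
2. push(f,f)  →  {above(e), above(f), at(b,f), linked(b,b), linked(e,b), linked(e,e), linked(f,f), near(e), near(f)}

move(f,e); push(f,f)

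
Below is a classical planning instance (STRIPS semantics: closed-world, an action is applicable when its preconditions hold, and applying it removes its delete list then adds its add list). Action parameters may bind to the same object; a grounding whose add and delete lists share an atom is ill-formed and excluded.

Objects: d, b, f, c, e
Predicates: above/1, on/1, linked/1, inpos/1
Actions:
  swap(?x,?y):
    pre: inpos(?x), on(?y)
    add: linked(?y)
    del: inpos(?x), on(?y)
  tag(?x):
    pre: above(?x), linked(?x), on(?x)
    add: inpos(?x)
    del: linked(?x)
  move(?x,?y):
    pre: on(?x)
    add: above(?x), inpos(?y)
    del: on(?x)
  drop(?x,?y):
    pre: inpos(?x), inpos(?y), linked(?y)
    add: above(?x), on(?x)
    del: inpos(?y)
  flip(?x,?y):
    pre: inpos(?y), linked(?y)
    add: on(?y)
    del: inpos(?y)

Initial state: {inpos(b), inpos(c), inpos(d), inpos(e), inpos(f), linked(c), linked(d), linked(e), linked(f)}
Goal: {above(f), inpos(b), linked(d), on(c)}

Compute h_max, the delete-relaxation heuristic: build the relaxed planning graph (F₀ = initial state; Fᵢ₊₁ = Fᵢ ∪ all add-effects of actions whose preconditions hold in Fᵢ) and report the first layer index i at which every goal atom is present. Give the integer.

1

F0 = init (9 atoms)
F1 = F0 ∪ {above(b), above(c), above(d), above(e), above(f), on(b), on(c), on(d), on(e), on(f)}  (19 atoms)
goal ⊆ F1  ⇒  h_max = 1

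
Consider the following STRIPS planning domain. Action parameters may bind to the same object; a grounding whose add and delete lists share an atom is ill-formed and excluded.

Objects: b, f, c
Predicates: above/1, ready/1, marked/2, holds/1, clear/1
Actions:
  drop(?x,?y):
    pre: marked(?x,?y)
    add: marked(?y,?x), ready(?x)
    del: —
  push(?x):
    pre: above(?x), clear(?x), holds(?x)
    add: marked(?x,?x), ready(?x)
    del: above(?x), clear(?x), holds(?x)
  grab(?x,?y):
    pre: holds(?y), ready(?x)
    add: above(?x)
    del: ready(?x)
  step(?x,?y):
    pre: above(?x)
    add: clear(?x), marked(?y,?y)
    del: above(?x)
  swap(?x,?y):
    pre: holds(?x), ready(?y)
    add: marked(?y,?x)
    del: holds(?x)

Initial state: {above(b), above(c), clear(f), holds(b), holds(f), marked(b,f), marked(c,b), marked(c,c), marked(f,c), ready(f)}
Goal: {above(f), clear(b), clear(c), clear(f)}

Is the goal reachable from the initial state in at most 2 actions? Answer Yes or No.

No

1. grab(f,b)  →  {above(b), above(c), above(f), clear(f), holds(b), holds(f), marked(b,f), marked(c,b), marked(c,c), marked(f,c)}
2. step(b,b)  →  {above(c), above(f), clear(b), clear(f), holds(b), holds(f), marked(b,b), marked(b,f), marked(c,b), marked(c,c), marked(f,c)}
3. step(c,b)  →  {above(f), clear(b), clear(c), clear(f), holds(b), holds(f), marked(b,b), marked(b,f), marked(c,b), marked(c,c), marked(f,c)}
optimal plan length = 3; 3 > 2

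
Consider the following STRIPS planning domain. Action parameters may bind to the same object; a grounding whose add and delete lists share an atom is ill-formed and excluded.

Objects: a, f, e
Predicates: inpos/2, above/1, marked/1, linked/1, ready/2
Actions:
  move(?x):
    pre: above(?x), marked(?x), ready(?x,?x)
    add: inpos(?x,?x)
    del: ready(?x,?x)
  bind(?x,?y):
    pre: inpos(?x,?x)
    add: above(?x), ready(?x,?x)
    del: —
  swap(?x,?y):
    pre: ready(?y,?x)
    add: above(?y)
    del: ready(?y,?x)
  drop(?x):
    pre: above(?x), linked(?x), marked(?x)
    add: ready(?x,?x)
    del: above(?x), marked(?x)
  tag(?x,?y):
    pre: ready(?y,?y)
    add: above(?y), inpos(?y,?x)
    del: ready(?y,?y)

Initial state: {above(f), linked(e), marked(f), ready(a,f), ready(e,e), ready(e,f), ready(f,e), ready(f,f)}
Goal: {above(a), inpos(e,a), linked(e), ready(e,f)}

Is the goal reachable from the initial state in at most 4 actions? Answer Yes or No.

Yes

1. swap(f,a)  →  {above(a), above(f), linked(e), marked(f), ready(e,e), ready(e,f), ready(f,e), ready(f,f)}
2. tag(a,e)  →  {above(a), above(e), above(f), inpos(e,a), linked(e), marked(f), ready(e,f), ready(f,e), ready(f,f)}
optimal plan length = 2; 2 ≤ 4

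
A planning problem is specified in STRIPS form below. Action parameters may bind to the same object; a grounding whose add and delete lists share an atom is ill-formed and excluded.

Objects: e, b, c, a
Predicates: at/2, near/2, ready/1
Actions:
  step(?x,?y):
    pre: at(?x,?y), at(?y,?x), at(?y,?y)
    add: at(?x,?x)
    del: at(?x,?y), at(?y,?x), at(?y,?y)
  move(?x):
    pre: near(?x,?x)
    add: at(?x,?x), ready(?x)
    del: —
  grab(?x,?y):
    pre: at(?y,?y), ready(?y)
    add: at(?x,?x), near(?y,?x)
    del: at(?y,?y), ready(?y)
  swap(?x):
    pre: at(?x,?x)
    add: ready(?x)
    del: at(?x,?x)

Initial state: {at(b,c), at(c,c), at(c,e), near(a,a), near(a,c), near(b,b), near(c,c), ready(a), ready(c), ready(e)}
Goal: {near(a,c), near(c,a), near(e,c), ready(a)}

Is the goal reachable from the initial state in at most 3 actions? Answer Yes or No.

No

1. move(b)  →  {at(b,b), at(b,c), at(c,c), at(c,e), near(a,a), near(a,c), near(b,b), near(c,c), ready(a), ready(b), ready(c), ready(e)}
2. grab(e,b)  →  {at(b,c), at(c,c), at(c,e), at(e,e), near(a,a), near(a,c), near(b,b), near(b,e), near(c,c), ready(a), ready(c), ready(e)}
3. grab(c,e)  →  {at(b,c), at(c,c), at(c,e), near(a,a), near(a,c), near(b,b), near(b,e), near(c,c), near(e,c), ready(a), ready(c)}
4. grab(a,c)  →  {at(a,a), at(b,c), at(c,e), near(a,a), near(a,c), near(b,b), near(b,e), near(c,a), near(c,c), near(e,c), ready(a)}
optimal plan length = 4; 4 > 3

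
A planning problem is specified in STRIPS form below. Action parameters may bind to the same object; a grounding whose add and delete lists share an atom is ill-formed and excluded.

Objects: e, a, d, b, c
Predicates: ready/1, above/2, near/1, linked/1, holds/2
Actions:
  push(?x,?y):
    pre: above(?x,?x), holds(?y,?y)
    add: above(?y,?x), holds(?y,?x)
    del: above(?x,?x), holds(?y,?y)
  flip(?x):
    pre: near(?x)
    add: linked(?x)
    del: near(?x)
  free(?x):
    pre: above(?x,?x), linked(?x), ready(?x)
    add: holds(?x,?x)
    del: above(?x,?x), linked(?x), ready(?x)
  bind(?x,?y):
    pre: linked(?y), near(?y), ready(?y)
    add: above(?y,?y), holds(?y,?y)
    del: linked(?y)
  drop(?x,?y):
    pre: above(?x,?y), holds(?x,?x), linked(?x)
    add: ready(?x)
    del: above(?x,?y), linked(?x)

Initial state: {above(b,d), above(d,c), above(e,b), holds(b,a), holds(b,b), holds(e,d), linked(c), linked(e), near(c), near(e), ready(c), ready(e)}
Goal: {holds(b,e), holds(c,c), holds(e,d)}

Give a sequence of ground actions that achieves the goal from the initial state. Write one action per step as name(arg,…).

1. bind(e,e)  →  {above(b,d), above(d,c), above(e,b), above(e,e), holds(b,a), holds(b,b), holds(e,d), holds(e,e), linked(c), near(c), near(e), ready(c), ready(e)}
2. push(e,b)  →  {above(b,d), above(b,e), above(d,c), above(e,b), holds(b,a), holds(b,e), holds(e,d), holds(e,e), linked(c), near(c), near(e), ready(c), ready(e)}
3. bind(e,c)  →  {above(b,d), above(b,e), above(c,c), above(d,c), above(e,b), holds(b,a), holds(b,e), holds(c,c), holds(e,d), holds(e,e), near(c), near(e), ready(c), ready(e)}

bind(e,e); push(e,b); bind(e,c)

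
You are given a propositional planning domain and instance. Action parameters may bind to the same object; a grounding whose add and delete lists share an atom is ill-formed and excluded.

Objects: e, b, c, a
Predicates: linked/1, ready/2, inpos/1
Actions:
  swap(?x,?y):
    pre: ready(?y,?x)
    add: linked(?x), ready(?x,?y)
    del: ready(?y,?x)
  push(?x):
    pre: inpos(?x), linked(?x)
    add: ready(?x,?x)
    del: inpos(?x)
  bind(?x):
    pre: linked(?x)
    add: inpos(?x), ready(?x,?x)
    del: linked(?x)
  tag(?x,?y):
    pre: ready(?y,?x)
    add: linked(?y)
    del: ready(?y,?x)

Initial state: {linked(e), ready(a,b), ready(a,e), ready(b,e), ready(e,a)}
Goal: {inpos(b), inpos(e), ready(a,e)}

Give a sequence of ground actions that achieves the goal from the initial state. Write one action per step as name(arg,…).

1. swap(b,a)  →  {linked(b), linked(e), ready(a,e), ready(b,a), ready(b,e), ready(e,a)}
2. bind(e)  →  {inpos(e), linked(b), ready(a,e), ready(b,a), ready(b,e), ready(e,a), ready(e,e)}
3. bind(b)  →  {inpos(b), inpos(e), ready(a,e), ready(b,a), ready(b,b), ready(b,e), ready(e,a), ready(e,e)}

swap(b,a); bind(e); bind(b)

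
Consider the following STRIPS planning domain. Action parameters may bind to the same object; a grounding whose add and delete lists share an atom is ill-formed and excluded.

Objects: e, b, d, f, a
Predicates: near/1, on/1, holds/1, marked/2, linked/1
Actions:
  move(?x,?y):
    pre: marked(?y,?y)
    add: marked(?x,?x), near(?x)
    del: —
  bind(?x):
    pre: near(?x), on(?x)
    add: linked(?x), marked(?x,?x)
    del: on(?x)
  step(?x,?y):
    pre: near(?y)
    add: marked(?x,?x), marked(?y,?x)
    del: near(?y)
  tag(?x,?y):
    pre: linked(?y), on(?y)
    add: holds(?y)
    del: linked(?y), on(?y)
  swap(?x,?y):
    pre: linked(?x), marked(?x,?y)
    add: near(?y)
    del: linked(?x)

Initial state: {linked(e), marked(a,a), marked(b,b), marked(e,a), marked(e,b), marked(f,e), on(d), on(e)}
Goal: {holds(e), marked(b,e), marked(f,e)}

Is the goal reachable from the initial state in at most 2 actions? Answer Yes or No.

1. move(b,b)  →  {linked(e), marked(a,a), marked(b,b), marked(e,a), marked(e,b), marked(f,e), near(b), on(d), on(e)}
2. step(e,b)  →  {linked(e), marked(a,a), marked(b,b), marked(b,e), marked(e,a), marked(e,b), marked(e,e), marked(f,e), on(d), on(e)}
3. tag(e,e)  →  {holds(e), marked(a,a), marked(b,b), marked(b,e), marked(e,a), marked(e,b), marked(e,e), marked(f,e), on(d)}
optimal plan length = 3; 3 > 2

No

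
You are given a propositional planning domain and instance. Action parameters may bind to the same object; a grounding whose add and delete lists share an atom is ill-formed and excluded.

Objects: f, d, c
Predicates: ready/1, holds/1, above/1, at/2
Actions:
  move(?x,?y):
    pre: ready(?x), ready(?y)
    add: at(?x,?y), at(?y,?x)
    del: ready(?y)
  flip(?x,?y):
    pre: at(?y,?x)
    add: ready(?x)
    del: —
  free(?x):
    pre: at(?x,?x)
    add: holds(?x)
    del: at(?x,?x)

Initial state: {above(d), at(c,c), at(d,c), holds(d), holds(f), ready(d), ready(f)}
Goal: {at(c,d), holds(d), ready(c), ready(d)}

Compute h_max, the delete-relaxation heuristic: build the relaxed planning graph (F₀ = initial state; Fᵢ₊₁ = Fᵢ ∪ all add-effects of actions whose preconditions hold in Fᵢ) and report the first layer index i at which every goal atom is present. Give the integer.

2

F0 = init (7 atoms)
F1 = F0 ∪ {at(d,d), at(d,f), at(f,d), at(f,f), holds(c), ready(c)}  (13 atoms)
F2 = F1 ∪ {at(c,d), at(c,f), at(f,c)}  (16 atoms)
goal ⊆ F2  ⇒  h_max = 2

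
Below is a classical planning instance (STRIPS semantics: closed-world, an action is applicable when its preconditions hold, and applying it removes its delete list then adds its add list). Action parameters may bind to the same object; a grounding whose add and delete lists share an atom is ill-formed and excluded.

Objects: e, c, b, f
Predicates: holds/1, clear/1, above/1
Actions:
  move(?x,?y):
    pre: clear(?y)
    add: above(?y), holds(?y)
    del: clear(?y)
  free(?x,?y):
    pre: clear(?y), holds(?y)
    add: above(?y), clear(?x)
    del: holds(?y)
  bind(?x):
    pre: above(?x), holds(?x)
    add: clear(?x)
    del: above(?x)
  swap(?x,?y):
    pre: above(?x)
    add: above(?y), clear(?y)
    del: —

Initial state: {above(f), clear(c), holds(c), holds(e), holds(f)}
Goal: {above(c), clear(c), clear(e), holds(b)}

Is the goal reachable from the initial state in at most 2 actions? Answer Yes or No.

1. free(e,c)  →  {above(c), above(f), clear(c), clear(e), holds(e), holds(f)}
2. free(b,e)  →  {above(c), above(e), above(f), clear(b), clear(c), clear(e), holds(f)}
3. move(e,b)  →  {above(b), above(c), above(e), above(f), clear(c), clear(e), holds(b), holds(f)}
optimal plan length = 3; 3 > 2

No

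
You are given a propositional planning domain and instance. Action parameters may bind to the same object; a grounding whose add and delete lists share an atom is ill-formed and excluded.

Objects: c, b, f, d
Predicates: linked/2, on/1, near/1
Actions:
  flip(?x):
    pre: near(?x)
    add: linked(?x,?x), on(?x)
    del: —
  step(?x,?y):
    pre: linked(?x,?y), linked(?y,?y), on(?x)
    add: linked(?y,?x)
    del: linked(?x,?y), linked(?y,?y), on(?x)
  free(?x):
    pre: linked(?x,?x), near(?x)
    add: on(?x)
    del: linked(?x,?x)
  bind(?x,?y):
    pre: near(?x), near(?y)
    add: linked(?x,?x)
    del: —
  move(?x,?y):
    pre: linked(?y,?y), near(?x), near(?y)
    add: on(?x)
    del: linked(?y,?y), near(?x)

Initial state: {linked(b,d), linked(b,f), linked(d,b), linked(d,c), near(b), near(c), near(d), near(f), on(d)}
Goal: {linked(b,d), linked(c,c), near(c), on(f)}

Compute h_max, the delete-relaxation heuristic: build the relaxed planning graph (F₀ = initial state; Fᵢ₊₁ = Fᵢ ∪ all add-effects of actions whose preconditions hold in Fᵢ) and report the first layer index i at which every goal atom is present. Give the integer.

F0 = init (9 atoms)
F1 = F0 ∪ {linked(b,b), linked(c,c), linked(d,d), linked(f,f), on(b), on(c), on(f)}  (16 atoms)
goal ⊆ F1  ⇒  h_max = 1

1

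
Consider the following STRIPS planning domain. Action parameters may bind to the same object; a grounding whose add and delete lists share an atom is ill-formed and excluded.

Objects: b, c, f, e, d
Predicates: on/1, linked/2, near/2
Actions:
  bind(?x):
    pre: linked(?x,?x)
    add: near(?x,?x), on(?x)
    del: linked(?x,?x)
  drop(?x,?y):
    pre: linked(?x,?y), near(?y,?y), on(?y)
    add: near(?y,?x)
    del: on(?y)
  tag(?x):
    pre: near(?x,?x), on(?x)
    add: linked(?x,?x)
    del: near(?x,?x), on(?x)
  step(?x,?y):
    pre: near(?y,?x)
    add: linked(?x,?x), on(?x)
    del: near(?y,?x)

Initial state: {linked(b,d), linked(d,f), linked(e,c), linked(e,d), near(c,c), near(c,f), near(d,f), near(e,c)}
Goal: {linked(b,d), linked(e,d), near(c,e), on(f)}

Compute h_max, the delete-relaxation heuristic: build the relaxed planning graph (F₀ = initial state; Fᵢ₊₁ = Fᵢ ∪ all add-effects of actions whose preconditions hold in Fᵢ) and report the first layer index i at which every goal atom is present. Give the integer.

F0 = init (8 atoms)
F1 = F0 ∪ {linked(c,c), linked(f,f), on(c), on(f)}  (12 atoms)
F2 = F1 ∪ {near(c,e), near(f,f)}  (14 atoms)
goal ⊆ F2  ⇒  h_max = 2

2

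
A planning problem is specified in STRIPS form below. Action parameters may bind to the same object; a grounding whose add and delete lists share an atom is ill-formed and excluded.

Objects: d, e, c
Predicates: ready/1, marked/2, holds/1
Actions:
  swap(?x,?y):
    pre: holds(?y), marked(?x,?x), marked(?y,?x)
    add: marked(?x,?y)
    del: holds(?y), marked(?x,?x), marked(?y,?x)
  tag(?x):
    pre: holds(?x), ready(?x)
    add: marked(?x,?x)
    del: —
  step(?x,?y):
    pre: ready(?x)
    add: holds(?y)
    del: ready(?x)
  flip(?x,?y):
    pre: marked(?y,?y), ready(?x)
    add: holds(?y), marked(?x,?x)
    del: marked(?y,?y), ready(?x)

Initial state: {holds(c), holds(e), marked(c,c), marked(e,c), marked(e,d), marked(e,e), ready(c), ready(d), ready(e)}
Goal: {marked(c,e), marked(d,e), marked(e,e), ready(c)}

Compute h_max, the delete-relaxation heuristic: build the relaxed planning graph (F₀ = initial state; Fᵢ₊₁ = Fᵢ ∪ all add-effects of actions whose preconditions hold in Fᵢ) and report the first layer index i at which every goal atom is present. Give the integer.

F0 = init (9 atoms)
F1 = F0 ∪ {holds(d), marked(c,e), marked(d,d)}  (12 atoms)
F2 = F1 ∪ {marked(d,e)}  (13 atoms)
goal ⊆ F2  ⇒  h_max = 2

2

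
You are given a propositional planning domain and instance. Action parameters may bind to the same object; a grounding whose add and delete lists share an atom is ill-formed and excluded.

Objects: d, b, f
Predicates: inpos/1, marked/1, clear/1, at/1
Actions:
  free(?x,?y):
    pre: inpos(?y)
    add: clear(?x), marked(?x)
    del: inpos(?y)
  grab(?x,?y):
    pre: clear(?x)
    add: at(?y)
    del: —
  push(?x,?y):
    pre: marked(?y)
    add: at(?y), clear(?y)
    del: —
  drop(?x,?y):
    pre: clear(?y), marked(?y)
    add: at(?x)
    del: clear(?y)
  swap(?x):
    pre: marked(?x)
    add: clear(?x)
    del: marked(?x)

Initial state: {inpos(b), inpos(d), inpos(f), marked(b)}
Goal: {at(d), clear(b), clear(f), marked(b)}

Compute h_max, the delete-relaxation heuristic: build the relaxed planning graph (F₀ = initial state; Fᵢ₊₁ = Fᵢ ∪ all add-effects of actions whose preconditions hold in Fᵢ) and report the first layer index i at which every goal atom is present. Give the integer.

F0 = init (4 atoms)
F1 = F0 ∪ {at(b), clear(b), clear(d), clear(f), marked(d), marked(f)}  (10 atoms)
F2 = F1 ∪ {at(d), at(f)}  (12 atoms)
goal ⊆ F2  ⇒  h_max = 2

2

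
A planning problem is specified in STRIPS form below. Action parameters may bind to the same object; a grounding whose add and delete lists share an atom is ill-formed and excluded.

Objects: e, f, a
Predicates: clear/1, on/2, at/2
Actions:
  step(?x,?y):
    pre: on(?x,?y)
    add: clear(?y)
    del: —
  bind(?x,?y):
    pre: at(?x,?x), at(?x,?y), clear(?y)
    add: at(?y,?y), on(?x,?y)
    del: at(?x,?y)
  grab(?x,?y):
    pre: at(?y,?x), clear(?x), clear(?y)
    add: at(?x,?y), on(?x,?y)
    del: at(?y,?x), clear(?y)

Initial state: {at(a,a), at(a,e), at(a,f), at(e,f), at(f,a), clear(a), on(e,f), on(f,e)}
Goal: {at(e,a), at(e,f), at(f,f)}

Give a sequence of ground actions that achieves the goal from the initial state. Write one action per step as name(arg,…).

step(e,f); step(f,e); bind(a,f); grab(e,a)

1. step(e,f)  →  {at(a,a), at(a,e), at(a,f), at(e,f), at(f,a), clear(a), clear(f), on(e,f), on(f,e)}
2. step(f,e)  →  {at(a,a), at(a,e), at(a,f), at(e,f), at(f,a), clear(a), clear(e), clear(f), on(e,f), on(f,e)}
3. bind(a,f)  →  {at(a,a), at(a,e), at(e,f), at(f,a), at(f,f), clear(a), clear(e), clear(f), on(a,f), on(e,f), on(f,e)}
4. grab(e,a)  →  {at(a,a), at(e,a), at(e,f), at(f,a), at(f,f), clear(e), clear(f), on(a,f), on(e,a), on(e,f), on(f,e)}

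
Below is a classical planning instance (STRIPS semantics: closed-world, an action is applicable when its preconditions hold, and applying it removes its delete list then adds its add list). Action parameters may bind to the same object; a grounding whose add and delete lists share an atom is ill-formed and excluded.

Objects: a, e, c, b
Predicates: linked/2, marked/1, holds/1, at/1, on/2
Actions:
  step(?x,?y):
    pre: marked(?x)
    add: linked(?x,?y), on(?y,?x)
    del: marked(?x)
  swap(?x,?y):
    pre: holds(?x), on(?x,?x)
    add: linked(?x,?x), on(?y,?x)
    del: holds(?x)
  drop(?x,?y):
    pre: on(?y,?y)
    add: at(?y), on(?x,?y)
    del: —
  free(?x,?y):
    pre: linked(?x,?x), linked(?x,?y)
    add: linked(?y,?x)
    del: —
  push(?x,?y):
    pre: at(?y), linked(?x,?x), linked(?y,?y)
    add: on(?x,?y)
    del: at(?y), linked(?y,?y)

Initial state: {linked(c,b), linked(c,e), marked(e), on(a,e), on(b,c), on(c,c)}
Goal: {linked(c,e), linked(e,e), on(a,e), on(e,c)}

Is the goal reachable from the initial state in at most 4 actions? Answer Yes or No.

Yes

1. step(e,e)  →  {linked(c,b), linked(c,e), linked(e,e), on(a,e), on(b,c), on(c,c), on(e,e)}
2. drop(e,c)  →  {at(c), linked(c,b), linked(c,e), linked(e,e), on(a,e), on(b,c), on(c,c), on(e,c), on(e,e)}
optimal plan length = 2; 2 ≤ 4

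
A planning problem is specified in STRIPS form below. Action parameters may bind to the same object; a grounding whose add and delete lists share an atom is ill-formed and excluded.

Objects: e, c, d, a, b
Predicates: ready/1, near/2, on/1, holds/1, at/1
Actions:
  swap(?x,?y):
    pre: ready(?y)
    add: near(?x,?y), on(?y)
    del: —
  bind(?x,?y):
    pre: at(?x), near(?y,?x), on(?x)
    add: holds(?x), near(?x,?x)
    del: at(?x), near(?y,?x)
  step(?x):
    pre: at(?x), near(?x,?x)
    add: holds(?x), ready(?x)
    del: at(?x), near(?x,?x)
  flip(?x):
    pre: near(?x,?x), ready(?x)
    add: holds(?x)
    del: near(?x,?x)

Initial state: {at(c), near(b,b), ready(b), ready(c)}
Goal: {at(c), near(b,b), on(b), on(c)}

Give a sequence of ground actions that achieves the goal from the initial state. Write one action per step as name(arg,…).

1. swap(e,c)  →  {at(c), near(b,b), near(e,c), on(c), ready(b), ready(c)}
2. swap(e,b)  →  {at(c), near(b,b), near(e,b), near(e,c), on(b), on(c), ready(b), ready(c)}

swap(e,c); swap(e,b)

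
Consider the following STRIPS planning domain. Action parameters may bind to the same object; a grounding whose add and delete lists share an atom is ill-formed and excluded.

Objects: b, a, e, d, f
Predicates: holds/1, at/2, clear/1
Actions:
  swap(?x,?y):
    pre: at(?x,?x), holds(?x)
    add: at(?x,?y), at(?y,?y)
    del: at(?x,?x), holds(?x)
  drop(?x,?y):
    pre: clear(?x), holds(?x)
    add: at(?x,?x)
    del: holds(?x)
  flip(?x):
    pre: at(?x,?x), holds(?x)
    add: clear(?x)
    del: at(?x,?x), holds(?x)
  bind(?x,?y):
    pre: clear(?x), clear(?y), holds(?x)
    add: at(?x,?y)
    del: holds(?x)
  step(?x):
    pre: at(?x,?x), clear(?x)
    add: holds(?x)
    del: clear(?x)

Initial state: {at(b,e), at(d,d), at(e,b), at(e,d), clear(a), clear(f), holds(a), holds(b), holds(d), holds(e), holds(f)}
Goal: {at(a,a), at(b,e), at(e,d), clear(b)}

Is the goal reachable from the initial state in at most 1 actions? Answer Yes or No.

1. swap(d,b)  →  {at(b,b), at(b,e), at(d,b), at(e,b), at(e,d), clear(a), clear(f), holds(a), holds(b), holds(e), holds(f)}
2. drop(a,b)  →  {at(a,a), at(b,b), at(b,e), at(d,b), at(e,b), at(e,d), clear(a), clear(f), holds(b), holds(e), holds(f)}
3. flip(b)  →  {at(a,a), at(b,e), at(d,b), at(e,b), at(e,d), clear(a), clear(b), clear(f), holds(e), holds(f)}
optimal plan length = 3; 3 > 1

No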